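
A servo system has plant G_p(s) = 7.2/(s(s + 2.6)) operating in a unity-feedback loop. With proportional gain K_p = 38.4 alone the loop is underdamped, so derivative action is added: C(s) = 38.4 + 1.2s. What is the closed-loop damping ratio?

Forward path: (38.4 + 1.2s)·7.2/(s(s+2.6)). The closed-loop characteristic equation is s² + (2.6 + 7.2·1.2)s + 7.2·38.4 = 0.
That is s² + 11.24s + 276.5 = 0, so ω_n = 16.63 rad/s and ζ = 11.24/(2·16.63) = 0.338.

ζ = 0.338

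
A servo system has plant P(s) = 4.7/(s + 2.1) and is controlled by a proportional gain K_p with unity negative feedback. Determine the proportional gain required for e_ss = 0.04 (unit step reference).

K_p = 10.7

For a type-0 loop with proportional control, e_ss = 1/(1 + K_p·P(0)).
P(0) = 2.238. Require 1/(1 + K_p·2.238) = 0.04, so 1 + 2.238·K_p = 25.
K_p = (25 − 1)/2.238 = 10.7.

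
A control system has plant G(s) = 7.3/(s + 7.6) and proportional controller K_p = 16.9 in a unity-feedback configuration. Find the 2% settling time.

Closed-loop transfer function: T(s) = K_p·G(s)/(1 + K_p·G(s)) = 123.4/(s + 7.6 + 123.4) = 123.4/(s + 131).
Time constant τ = 1/131 = 0.007635 s, so the 2% settling time is about 4τ = 0.0305 s.

T_s ≈ 0.0305 s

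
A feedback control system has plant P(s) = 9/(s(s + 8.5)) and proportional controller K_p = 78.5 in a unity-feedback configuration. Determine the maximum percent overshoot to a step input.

Closed-loop characteristic equation: s² + 8.5s + 706.5 = 0, so ω_n = 26.58 rad/s and ζ = 8.5/(2·26.58) = 0.1599.
%OS = 100·exp(−πζ/√(1−ζ²)) = 100·exp(−π·0.1599/√0.9744) = 60.1%.

60.1%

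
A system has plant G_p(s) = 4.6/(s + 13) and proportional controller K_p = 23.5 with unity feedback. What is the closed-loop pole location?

Closed-loop transfer function: T(s) = K_p·G_p(s)/(1 + K_p·G_p(s)) = 108.1/(s + 13 + 108.1) = 108.1/(s + 121.1).
The closed-loop pole is at s = −121.1.

s = -121.1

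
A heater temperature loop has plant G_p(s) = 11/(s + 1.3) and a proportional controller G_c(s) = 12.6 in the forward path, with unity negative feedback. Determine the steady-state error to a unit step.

0.00929

The loop is type 0. Static position error constant K_pos = G_c(0)·G_p(0) = 12.6·8.462 = 106.6.
Steady-state error to a unit step: e_ss = 1/(1+K_pos) = 1/107.6 = 0.00929.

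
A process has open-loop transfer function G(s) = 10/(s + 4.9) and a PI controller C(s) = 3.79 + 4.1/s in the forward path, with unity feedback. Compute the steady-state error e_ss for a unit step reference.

0

The open loop C(s)G(s) has a pole at the origin (type 1), so the static position error constant is infinite and e_ss = 1/(1+∞) = 0.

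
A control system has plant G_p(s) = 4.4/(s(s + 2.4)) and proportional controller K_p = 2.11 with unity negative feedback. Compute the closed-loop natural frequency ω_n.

ω_n = 3.05 rad/s

The closed-loop denominator is s(s+2.4) + 2.11·4.4 = s² + 2.4s + 9.284.
Matching s² + 2ζω_n s + ω_n²: ω_n = √9.284 = 3.047 rad/s and 2ζω_n = 2.4, so ζ = 2.4/(2·3.047) = 0.394.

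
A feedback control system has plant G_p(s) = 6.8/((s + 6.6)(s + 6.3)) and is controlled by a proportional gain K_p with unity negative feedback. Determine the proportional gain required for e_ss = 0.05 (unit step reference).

Steady-state error for a unit step on this type-0 loop is 1/(1 + K_p·G_p(0)).
G_p(0) = 0.1635. Require 1/(1 + K_p·0.1635) = 0.05, so 1 + 0.1635·K_p = 20.
K_p = (20 − 1)/0.1635 = 116.

K_p = 116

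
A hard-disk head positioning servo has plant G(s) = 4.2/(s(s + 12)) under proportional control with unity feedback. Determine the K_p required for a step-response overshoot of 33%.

From %OS = 100·exp(−πζ/√(1−ζ²)) = 33%, ζ = −ln(0.33)/√(π²+ln²(0.33)) = 0.3328.
Characteristic equation s² + 12s + 4.2K_p = 0 gives ζ = 12/(2√(4.2K_p)).
Setting ζ = 0.3328: √(4.2K_p) = 12/(2·0.3328) = 18.03, so K_p = 325.1/4.2 = 77.4.

K_p = 77.4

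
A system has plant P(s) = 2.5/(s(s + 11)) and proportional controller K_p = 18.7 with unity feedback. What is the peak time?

T_p = 0.773 s

Closed-loop characteristic equation: s² + 11s + 46.75 = 0, so ω_n = 6.837 rad/s and ζ = 11/(2·6.837) = 0.8044.
Damped frequency ω_d = ω_n√(1−ζ²) = 4.062 rad/s, so peak time T_p = π/ω_d = 0.773 s.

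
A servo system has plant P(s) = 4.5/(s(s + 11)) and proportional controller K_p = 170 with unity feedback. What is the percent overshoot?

52.9%

The closed-loop denominator s² + 11s + 765 gives ω_n = √765 = 27.66 and ζ = 11/(2ω_n) = 0.1989.
%OS = 100·exp(−πζ/√(1−ζ²)) = 100·exp(−π·0.1989/√0.9605) = 52.9%.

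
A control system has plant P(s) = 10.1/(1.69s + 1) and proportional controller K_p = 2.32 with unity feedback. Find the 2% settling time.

T_s ≈ 0.277 s

Closed loop: T(s) = K_p·P/(1+K_p·P) = 23.43/(1.69s + 1 + 23.43), with pole at s = −(1 + 23.43)/1.69 = −14.46.
τ = 1/14.46 = 0.06917 s, so 2% settling time ≈ 4τ = 0.277 s.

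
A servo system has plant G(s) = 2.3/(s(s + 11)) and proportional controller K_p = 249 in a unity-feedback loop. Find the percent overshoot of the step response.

From 1 + K_pG(s) = 0: s² + 11s + 572.7 = 0 ⇒ ω_n = 23.93, ζ = 0.2298.
%OS = 100·exp(−πζ/√(1−ζ²)) = 100·exp(−π·0.2298/√0.9472) = 47.6%.

47.6%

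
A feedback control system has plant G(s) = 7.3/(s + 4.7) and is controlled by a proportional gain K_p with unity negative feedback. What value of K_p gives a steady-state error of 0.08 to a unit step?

K_p = 7.4

Steady-state error for a unit step on this type-0 loop is 1/(1 + K_p·G(0)).
G(0) = 1.553. Require 1/(1 + K_p·1.553) = 0.08, so 1 + 1.553·K_p = 12.5.
K_p = (12.5 − 1)/1.553 = 7.4.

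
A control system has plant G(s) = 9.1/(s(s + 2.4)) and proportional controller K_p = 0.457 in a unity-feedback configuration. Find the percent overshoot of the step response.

The closed-loop denominator s² + 2.4s + 4.159 gives ω_n = √4.159 = 2.039 and ζ = 2.4/(2ω_n) = 0.5884.
%OS = 100·exp(−πζ/√(1−ζ²)) = 100·exp(−π·0.5884/√0.6537) = 10.2%.

10.2%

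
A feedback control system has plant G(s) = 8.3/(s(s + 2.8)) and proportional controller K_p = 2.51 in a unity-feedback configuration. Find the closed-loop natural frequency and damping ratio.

ω_n = 4.56 rad/s, ζ = 0.307

1 + K_p·G(s) = 0 gives s² + 2.8s + 20.83 = 0.
Matching s² + 2ζω_n s + ω_n²: ω_n = √20.83 = 4.564 rad/s and 2ζω_n = 2.8, so ζ = 2.8/(2·4.564) = 0.307.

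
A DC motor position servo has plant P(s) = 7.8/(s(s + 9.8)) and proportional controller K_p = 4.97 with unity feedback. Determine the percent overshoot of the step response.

The closed-loop denominator s² + 9.8s + 38.77 gives ω_n = √38.77 = 6.226 and ζ = 9.8/(2ω_n) = 0.787.
%OS = 100·exp(−πζ/√(1−ζ²)) = 100·exp(−π·0.787/√0.3806) = 1.82%.

1.82%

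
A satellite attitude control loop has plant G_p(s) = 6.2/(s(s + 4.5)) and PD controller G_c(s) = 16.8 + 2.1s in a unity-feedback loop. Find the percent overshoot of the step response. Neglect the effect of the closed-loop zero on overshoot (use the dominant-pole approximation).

Forward path: (16.8 + 2.1s)·6.2/(s(s+4.5)). The closed-loop characteristic equation is s² + (4.5 + 6.2·2.1)s + 6.2·16.8 = 0.
That is s² + 17.52s + 104.2 = 0, so ω_n = 10.21 rad/s and ζ = 17.52/(2·10.21) = 0.8583.
%OS = 100·exp(−πζ/√(1−ζ²)) = 0.522%.

0.522%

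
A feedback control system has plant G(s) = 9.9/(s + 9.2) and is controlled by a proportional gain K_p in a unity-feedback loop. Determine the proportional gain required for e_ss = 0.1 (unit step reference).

Steady-state error for a unit step on this type-0 loop is 1/(1 + K_p·G(0)).
G(0) = 1.076. Require 1/(1 + K_p·1.076) = 0.1, so 1 + 1.076·K_p = 10.
K_p = (10 − 1)/1.076 = 8.36.

K_p = 8.36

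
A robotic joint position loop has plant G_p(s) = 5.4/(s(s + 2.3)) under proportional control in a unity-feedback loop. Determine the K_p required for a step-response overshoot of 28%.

K_p = 1.74

From %OS = 100·exp(−πζ/√(1−ζ²)) = 28%, ζ = −ln(0.28)/√(π²+ln²(0.28)) = 0.3755.
Characteristic equation s² + 2.3s + 5.4K_p = 0 gives ζ = 2.3/(2√(5.4K_p)).
Setting ζ = 0.3755: √(5.4K_p) = 2.3/(2·0.3755) = 3.062, so K_p = 9.377/5.4 = 1.74.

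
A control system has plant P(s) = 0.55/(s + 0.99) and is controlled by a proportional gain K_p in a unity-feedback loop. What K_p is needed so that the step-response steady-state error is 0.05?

For a type-0 loop with proportional control, e_ss = 1/(1 + K_p·P(0)).
P(0) = 0.5556. Require 1/(1 + K_p·0.5556) = 0.05, so 1 + 0.5556·K_p = 20.
K_p = (20 − 1)/0.5556 = 34.2.

K_p = 34.2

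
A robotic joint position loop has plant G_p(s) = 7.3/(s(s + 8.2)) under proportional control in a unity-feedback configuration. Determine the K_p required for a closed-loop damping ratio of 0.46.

K_p = 10.9

Closed-loop characteristic equation: s² + 8.2s + K_p·7.3 = 0.
So ω_n = √(7.3K_p) and 2ζω_n = 8.2, giving ζ = 8.2/(2√(7.3K_p)).
Setting ζ = 0.46: √(7.3K_p) = 8.2/(2·0.46) = 8.913, so K_p = 79.44/7.3 = 10.9.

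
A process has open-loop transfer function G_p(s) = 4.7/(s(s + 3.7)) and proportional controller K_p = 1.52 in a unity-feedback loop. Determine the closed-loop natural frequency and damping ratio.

1 + K_p·G_p(s) = 0 gives s² + 3.7s + 7.144 = 0.
So ω_n² = 7.144 ⇒ ω_n = 2.673 rad/s, and ζ = 3.7/(2ω_n) = 0.692.

ω_n = 2.67 rad/s, ζ = 0.692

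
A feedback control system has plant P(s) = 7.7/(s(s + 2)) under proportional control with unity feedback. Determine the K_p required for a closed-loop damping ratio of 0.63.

K_p = 0.327

Closed-loop characteristic equation: s² + 2s + K_p·7.7 = 0.
So ω_n = √(7.7K_p) and 2ζω_n = 2, giving ζ = 2/(2√(7.7K_p)).
Setting ζ = 0.63: √(7.7K_p) = 2/(2·0.63) = 1.587, so K_p = 2.52/7.7 = 0.327.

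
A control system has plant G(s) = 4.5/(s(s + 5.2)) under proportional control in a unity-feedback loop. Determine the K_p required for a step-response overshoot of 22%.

From %OS = 100·exp(−πζ/√(1−ζ²)) = 22%, ζ = −ln(0.22)/√(π²+ln²(0.22)) = 0.4342.
Characteristic equation s² + 5.2s + 4.5K_p = 0 gives ζ = 5.2/(2√(4.5K_p)).
Setting ζ = 0.4342: √(4.5K_p) = 5.2/(2·0.4342) = 5.988, so K_p = 35.86/4.5 = 7.97.

K_p = 7.97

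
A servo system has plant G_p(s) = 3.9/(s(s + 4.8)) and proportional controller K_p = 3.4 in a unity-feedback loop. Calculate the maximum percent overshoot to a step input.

From 1 + K_pG_p(s) = 0: s² + 4.8s + 13.26 = 0 ⇒ ω_n = 3.641, ζ = 0.6591.
%OS = 100·exp(−πζ/√(1−ζ²)) = 100·exp(−π·0.6591/√0.5656) = 6.37%.

6.37%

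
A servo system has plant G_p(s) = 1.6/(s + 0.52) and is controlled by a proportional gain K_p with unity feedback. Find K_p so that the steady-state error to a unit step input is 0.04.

K_p = 7.8

For a type-0 loop with proportional control, e_ss = 1/(1 + K_p·G_p(0)).
G_p(0) = 3.077. Require 1/(1 + K_p·3.077) = 0.04, so 1 + 3.077·K_p = 25.
K_p = (25 − 1)/3.077 = 7.8.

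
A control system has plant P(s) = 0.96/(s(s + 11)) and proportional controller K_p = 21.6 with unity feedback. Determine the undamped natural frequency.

ω_n = 4.55 rad/s

The closed-loop denominator is s(s+11) + 21.6·0.96 = s² + 11s + 20.74.
So ω_n² = 20.74 ⇒ ω_n = 4.554 rad/s, and ζ = 11/(2ω_n) = 1.21.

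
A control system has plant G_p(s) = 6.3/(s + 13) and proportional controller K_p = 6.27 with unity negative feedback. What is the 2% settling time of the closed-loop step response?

T_s ≈ 0.0762 s

Closed-loop transfer function: T(s) = K_p·G_p(s)/(1 + K_p·G_p(s)) = 39.5/(s + 13 + 39.5) = 39.5/(s + 52.5).
Time constant τ = 1/52.5 = 0.01905 s, so the 2% settling time is about 4τ = 0.0762 s.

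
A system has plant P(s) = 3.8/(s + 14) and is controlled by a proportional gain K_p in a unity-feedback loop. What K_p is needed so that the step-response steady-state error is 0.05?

K_p = 70

The loop is type 0, so e_ss(step) = 1/(1 + K_pos) with K_pos = K_p·P(0).
P(0) = 0.2714. Require 1/(1 + K_p·0.2714) = 0.05, so 1 + 0.2714·K_p = 20.
K_p = (20 − 1)/0.2714 = 70.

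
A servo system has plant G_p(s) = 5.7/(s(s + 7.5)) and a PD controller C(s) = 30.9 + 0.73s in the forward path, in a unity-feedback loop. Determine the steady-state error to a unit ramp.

0.0426

The loop has one pole at the origin (type 1). Velocity error constant K_v = lim_{s→0} s·C(s)G_p(s) = 30.9·5.7/7.5 = 23.48.
Steady-state error to a unit ramp: e_ss = 1/K_v = 0.0426.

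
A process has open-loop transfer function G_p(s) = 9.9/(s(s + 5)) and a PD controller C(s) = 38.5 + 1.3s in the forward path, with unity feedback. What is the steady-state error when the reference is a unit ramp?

The loop has one pole at the origin (type 1). Velocity error constant K_v = lim_{s→0} s·C(s)G_p(s) = 38.5·9.9/5 = 76.23.
Steady-state error to a unit ramp: e_ss = 1/K_v = 0.0131.

0.0131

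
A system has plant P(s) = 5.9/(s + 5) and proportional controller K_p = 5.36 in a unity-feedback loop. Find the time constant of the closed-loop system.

τ = 0.0273 s

Closed-loop transfer function: T(s) = K_p·P(s)/(1 + K_p·P(s)) = 31.62/(s + 5 + 31.62) = 31.62/(s + 36.62).
Time constant τ = 1/36.62 = 0.0273 s.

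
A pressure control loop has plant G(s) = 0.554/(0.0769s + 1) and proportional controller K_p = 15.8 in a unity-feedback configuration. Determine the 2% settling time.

T_s ≈ 0.0315 s

Closed loop: T(s) = K_p·G/(1+K_p·G) = 8.753/(0.0769s + 1 + 8.753), with pole at s = −(1 + 8.753)/0.0769 = −126.8.
τ = 1/126.8 = 0.007885 s, so 2% settling time ≈ 4τ = 0.0315 s.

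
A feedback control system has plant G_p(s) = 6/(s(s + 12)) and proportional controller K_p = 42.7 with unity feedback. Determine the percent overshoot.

28.1%

Closed-loop characteristic equation: s² + 12s + 256.2 = 0, so ω_n = 16.01 rad/s and ζ = 12/(2·16.01) = 0.3749.
%OS = 100·exp(−πζ/√(1−ζ²)) = 100·exp(−π·0.3749/√0.8595) = 28.1%.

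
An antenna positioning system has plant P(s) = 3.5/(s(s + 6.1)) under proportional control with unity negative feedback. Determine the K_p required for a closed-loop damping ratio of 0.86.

K_p = 3.59

Closed-loop characteristic equation: s² + 6.1s + K_p·3.5 = 0.
So ω_n = √(3.5K_p) and 2ζω_n = 6.1, giving ζ = 6.1/(2√(3.5K_p)).
Setting ζ = 0.86: √(3.5K_p) = 6.1/(2·0.86) = 3.547, so K_p = 12.58/3.5 = 3.59.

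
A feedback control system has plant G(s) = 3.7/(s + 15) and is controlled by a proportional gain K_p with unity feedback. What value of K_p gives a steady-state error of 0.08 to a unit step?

Steady-state error for a unit step on this type-0 loop is 1/(1 + K_p·G(0)).
G(0) = 0.2467. Require 1/(1 + K_p·0.2467) = 0.08, so 1 + 0.2467·K_p = 12.5.
K_p = (12.5 − 1)/0.2467 = 46.6.

K_p = 46.6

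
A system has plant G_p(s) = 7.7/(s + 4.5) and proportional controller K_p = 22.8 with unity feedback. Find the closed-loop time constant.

Closed-loop transfer function: T(s) = K_p·G_p(s)/(1 + K_p·G_p(s)) = 175.6/(s + 4.5 + 175.6) = 175.6/(s + 180.1).
Time constant τ = 1/180.1 = 0.00555 s.

τ = 0.00555 s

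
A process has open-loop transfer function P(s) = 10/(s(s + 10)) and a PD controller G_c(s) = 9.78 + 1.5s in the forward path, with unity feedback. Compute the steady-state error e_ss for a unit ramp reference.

The loop has one pole at the origin (type 1). Velocity error constant K_v = lim_{s→0} s·G_c(s)P(s) = 9.78·10/10 = 9.78.
Steady-state error to a unit ramp: e_ss = 1/K_v = 0.102.

0.102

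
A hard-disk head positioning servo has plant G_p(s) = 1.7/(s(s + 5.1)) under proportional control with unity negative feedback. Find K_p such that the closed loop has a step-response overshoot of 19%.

From %OS = 100·exp(−πζ/√(1−ζ²)) = 19%, ζ = −ln(0.19)/√(π²+ln²(0.19)) = 0.4673.
Characteristic equation s² + 5.1s + 1.7K_p = 0 gives ζ = 5.1/(2√(1.7K_p)).
Setting ζ = 0.4673: √(1.7K_p) = 5.1/(2·0.4673) = 5.456, so K_p = 29.77/1.7 = 17.5.

K_p = 17.5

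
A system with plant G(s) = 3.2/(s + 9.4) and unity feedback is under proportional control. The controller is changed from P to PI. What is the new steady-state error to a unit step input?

Adding integral action puts a pole at s = 0 in the forward path, raising the system type to 1; a type-1 loop has zero steady-state error to a step.

0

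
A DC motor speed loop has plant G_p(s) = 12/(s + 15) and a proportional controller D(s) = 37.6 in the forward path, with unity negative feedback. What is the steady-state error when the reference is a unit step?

The loop is type 0. Static position error constant K_pos = D(0)·G_p(0) = 37.6·0.8 = 30.08.
Steady-state error to a unit step: e_ss = 1/(1+K_pos) = 1/31.08 = 0.0322.

0.0322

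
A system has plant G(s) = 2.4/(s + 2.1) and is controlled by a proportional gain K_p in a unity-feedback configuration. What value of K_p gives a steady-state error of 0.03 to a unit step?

The loop is type 0, so e_ss(step) = 1/(1 + K_pos) with K_pos = K_p·G(0).
G(0) = 1.143. Require 1/(1 + K_p·1.143) = 0.03, so 1 + 1.143·K_p = 33.33.
K_p = (33.33 − 1)/1.143 = 28.3.

K_p = 28.3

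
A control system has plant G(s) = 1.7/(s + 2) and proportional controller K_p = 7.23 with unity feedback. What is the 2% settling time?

Closed-loop transfer function: T(s) = K_p·G(s)/(1 + K_p·G(s)) = 12.29/(s + 2 + 12.29) = 12.29/(s + 14.29).
Time constant τ = 1/14.29 = 0.06997 s, so the 2% settling time is about 4τ = 0.28 s.

T_s ≈ 0.28 s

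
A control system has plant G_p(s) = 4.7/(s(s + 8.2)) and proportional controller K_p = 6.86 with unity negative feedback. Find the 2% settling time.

T_s ≈ 0.976 s

Closed-loop characteristic equation: s² + 8.2s + 32.24 = 0, so ω_n = 5.678 rad/s and ζ = 8.2/(2·5.678) = 0.7221.
2% settling time T_s ≈ 4/(ζω_n) = 4/4.1 = 0.976 s.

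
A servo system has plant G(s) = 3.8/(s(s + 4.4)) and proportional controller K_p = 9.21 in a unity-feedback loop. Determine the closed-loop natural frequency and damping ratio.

ω_n = 5.92 rad/s, ζ = 0.372

With unity feedback the closed-loop characteristic equation is s² + 4.4s + 9.21·3.8 = s² + 4.4s + 35 = 0.
So ω_n² = 35 ⇒ ω_n = 5.916 rad/s, and ζ = 4.4/(2ω_n) = 0.372.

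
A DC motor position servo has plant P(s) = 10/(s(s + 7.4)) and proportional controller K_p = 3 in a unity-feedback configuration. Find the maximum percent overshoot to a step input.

5.62%

From 1 + K_pP(s) = 0: s² + 7.4s + 30 = 0 ⇒ ω_n = 5.477, ζ = 0.6755.
%OS = 100·exp(−πζ/√(1−ζ²)) = 100·exp(−π·0.6755/√0.5437) = 5.62%.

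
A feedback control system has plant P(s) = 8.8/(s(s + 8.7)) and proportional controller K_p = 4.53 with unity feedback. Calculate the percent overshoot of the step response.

The closed-loop denominator s² + 8.7s + 39.86 gives ω_n = √39.86 = 6.314 and ζ = 8.7/(2ω_n) = 0.689.
%OS = 100·exp(−πζ/√(1−ζ²)) = 100·exp(−π·0.689/√0.5253) = 5.05%.

5.05%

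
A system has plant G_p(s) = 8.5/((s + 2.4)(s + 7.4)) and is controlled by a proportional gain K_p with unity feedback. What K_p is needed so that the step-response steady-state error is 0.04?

The loop is type 0, so e_ss(step) = 1/(1 + K_pos) with K_pos = K_p·G_p(0).
G_p(0) = 0.4786. Require 1/(1 + K_p·0.4786) = 0.04, so 1 + 0.4786·K_p = 25.
K_p = (25 − 1)/0.4786 = 50.1.

K_p = 50.1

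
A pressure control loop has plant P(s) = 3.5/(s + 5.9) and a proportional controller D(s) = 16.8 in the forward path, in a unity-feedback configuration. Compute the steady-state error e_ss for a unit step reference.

The loop is type 0. Static position error constant K_pos = D(0)·P(0) = 16.8·0.5932 = 9.966.
Steady-state error to a unit step: e_ss = 1/(1+K_pos) = 1/10.97 = 0.0912.

0.0912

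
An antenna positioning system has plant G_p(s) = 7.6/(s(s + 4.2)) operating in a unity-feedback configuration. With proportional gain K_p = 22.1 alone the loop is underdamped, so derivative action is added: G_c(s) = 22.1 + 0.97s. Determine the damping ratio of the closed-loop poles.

ζ = 0.446

Forward path: (22.1 + 0.97s)·7.6/(s(s+4.2)). The closed-loop characteristic equation is s² + (4.2 + 7.6·0.97)s + 7.6·22.1 = 0.
That is s² + 11.57s + 168 = 0, so ω_n = 12.96 rad/s and ζ = 11.57/(2·12.96) = 0.4465.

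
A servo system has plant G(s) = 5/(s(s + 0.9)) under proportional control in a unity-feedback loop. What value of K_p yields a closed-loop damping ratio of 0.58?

Closed-loop characteristic equation: s² + 0.9s + K_p·5 = 0.
So ω_n = √(5K_p) and 2ζω_n = 0.9, giving ζ = 0.9/(2√(5K_p)).
Setting ζ = 0.58: √(5K_p) = 0.9/(2·0.58) = 0.7759, so K_p = 0.602/5 = 0.12.

K_p = 0.12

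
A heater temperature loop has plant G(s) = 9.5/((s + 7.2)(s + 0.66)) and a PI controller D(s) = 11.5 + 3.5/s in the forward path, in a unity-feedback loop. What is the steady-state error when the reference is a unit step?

The open loop D(s)G(s) has a pole at the origin (type 1), so the static position error constant is infinite and e_ss = 1/(1+∞) = 0.

0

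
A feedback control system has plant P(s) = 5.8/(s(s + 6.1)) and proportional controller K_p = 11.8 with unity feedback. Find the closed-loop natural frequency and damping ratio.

The closed-loop denominator is s(s+6.1) + 11.8·5.8 = s² + 6.1s + 68.44.
Matching s² + 2ζω_n s + ω_n²: ω_n = √68.44 = 8.273 rad/s and 2ζω_n = 6.1, so ζ = 6.1/(2·8.273) = 0.369.

ω_n = 8.27 rad/s, ζ = 0.369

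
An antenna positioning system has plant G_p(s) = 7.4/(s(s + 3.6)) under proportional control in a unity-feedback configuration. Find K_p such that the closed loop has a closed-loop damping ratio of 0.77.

Closed-loop characteristic equation: s² + 3.6s + K_p·7.4 = 0.
So ω_n = √(7.4K_p) and 2ζω_n = 3.6, giving ζ = 3.6/(2√(7.4K_p)).
Setting ζ = 0.77: √(7.4K_p) = 3.6/(2·0.77) = 2.338, so K_p = 5.465/7.4 = 0.738.

K_p = 0.738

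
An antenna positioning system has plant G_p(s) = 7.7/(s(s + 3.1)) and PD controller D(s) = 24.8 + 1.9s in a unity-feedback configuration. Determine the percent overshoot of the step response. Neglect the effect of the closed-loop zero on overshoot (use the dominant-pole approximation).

7.23%

Forward path: (24.8 + 1.9s)·7.7/(s(s+3.1)). The closed-loop characteristic equation is s² + (3.1 + 7.7·1.9)s + 7.7·24.8 = 0.
That is s² + 17.73s + 191 = 0, so ω_n = 13.82 rad/s and ζ = 17.73/(2·13.82) = 0.6415.
%OS = 100·exp(−πζ/√(1−ζ²)) = 7.23%.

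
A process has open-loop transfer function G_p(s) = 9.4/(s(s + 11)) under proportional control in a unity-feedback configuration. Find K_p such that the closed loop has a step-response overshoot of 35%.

From %OS = 100·exp(−πζ/√(1−ζ²)) = 35%, ζ = −ln(0.35)/√(π²+ln²(0.35)) = 0.3169.
Characteristic equation s² + 11s + 9.4K_p = 0 gives ζ = 11/(2√(9.4K_p)).
Setting ζ = 0.3169: √(9.4K_p) = 11/(2·0.3169) = 17.35, so K_p = 301.1/9.4 = 32.

K_p = 32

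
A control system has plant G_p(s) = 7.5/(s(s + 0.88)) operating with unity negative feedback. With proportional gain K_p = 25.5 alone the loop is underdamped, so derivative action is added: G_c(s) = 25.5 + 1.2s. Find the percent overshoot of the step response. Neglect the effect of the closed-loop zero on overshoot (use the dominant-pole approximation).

Forward path: (25.5 + 1.2s)·7.5/(s(s+0.88)). The closed-loop characteristic equation is s² + (0.88 + 7.5·1.2)s + 7.5·25.5 = 0.
That is s² + 9.88s + 191.2 = 0, so ω_n = 13.83 rad/s and ζ = 9.88/(2·13.83) = 0.3572.
%OS = 100·exp(−πζ/√(1−ζ²)) = 30.1%.

30.1%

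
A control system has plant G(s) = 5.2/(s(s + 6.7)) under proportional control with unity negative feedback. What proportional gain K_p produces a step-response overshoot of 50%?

K_p = 46.5

From %OS = 100·exp(−πζ/√(1−ζ²)) = 50%, ζ = −ln(0.5)/√(π²+ln²(0.5)) = 0.2155.
Characteristic equation s² + 6.7s + 5.2K_p = 0 gives ζ = 6.7/(2√(5.2K_p)).
Setting ζ = 0.2155: √(5.2K_p) = 6.7/(2·0.2155) = 15.55, so K_p = 241.8/5.2 = 46.5.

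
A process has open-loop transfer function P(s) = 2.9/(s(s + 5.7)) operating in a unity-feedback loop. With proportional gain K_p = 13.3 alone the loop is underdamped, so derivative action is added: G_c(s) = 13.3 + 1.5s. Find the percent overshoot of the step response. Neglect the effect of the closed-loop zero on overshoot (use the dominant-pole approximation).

1.32%

Forward path: (13.3 + 1.5s)·2.9/(s(s+5.7)). The closed-loop characteristic equation is s² + (5.7 + 2.9·1.5)s + 2.9·13.3 = 0.
That is s² + 10.05s + 38.57 = 0, so ω_n = 6.21 rad/s and ζ = 10.05/(2·6.21) = 0.8091.
%OS = 100·exp(−πζ/√(1−ζ²)) = 1.32%.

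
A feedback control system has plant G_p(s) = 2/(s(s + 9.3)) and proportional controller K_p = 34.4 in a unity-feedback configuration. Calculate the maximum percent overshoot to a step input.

From 1 + K_pG_p(s) = 0: s² + 9.3s + 68.8 = 0 ⇒ ω_n = 8.295, ζ = 0.5606.
%OS = 100·exp(−πζ/√(1−ζ²)) = 100·exp(−π·0.5606/√0.6857) = 11.9%.

11.9%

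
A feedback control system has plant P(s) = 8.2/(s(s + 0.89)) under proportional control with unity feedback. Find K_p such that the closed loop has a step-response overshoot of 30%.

K_p = 0.189

From %OS = 100·exp(−πζ/√(1−ζ²)) = 30%, ζ = −ln(0.3)/√(π²+ln²(0.3)) = 0.3579.
Characteristic equation s² + 0.89s + 8.2K_p = 0 gives ζ = 0.89/(2√(8.2K_p)).
Setting ζ = 0.3579: √(8.2K_p) = 0.89/(2·0.3579) = 1.244, so K_p = 1.546/8.2 = 0.189.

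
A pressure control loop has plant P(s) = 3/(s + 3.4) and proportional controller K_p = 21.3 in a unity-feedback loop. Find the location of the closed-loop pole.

s = -67.3

Closed-loop transfer function: T(s) = K_p·P(s)/(1 + K_p·P(s)) = 63.9/(s + 3.4 + 63.9) = 63.9/(s + 67.3).
The closed-loop pole is at s = −67.3.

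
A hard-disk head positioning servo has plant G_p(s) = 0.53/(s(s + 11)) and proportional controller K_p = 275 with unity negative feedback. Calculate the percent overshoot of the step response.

20%

The closed-loop denominator s² + 11s + 145.8 gives ω_n = √145.8 = 12.07 and ζ = 11/(2ω_n) = 0.4556.
%OS = 100·exp(−πζ/√(1−ζ²)) = 100·exp(−π·0.4556/√0.7925) = 20%.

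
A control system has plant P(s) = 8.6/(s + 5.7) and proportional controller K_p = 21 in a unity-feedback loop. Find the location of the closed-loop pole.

s = -186.3

Closed-loop transfer function: T(s) = K_p·P(s)/(1 + K_p·P(s)) = 180.6/(s + 5.7 + 180.6) = 180.6/(s + 186.3).
The closed-loop pole is at s = −186.3.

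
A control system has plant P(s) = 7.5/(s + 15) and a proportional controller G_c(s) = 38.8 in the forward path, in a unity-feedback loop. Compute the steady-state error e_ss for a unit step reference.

The loop is type 0. Static position error constant K_pos = G_c(0)·P(0) = 38.8·0.5 = 19.4.
Steady-state error to a unit step: e_ss = 1/(1+K_pos) = 1/20.4 = 0.049.

0.049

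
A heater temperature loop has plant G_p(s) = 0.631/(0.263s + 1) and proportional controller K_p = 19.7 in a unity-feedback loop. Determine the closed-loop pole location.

Closed loop: T(s) = K_p·G_p/(1+K_p·G_p) = 12.43/(0.263s + 1 + 12.43), with pole at s = −(1 + 12.43)/0.263 = −51.07.

s = -51.07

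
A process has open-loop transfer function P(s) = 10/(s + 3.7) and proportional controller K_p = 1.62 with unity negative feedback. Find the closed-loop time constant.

τ = 0.0503 s

Closed-loop transfer function: T(s) = K_p·P(s)/(1 + K_p·P(s)) = 16.2/(s + 3.7 + 16.2) = 16.2/(s + 19.9).
Time constant τ = 1/19.9 = 0.0503 s.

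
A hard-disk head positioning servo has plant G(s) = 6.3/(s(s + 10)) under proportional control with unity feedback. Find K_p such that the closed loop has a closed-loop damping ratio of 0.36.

Closed-loop characteristic equation: s² + 10s + K_p·6.3 = 0.
So ω_n = √(6.3K_p) and 2ζω_n = 10, giving ζ = 10/(2√(6.3K_p)).
Setting ζ = 0.36: √(6.3K_p) = 10/(2·0.36) = 13.89, so K_p = 192.9/6.3 = 30.6.

K_p = 30.6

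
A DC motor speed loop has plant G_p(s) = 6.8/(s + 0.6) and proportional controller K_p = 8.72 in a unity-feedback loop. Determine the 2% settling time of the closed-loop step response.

T_s ≈ 0.0668 s

Closed-loop transfer function: T(s) = K_p·G_p(s)/(1 + K_p·G_p(s)) = 59.3/(s + 0.6 + 59.3) = 59.3/(s + 59.9).
Time constant τ = 1/59.9 = 0.0167 s, so the 2% settling time is about 4τ = 0.0668 s.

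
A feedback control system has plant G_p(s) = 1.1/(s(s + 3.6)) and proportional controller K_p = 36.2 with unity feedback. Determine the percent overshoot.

From 1 + K_pG_p(s) = 0: s² + 3.6s + 39.82 = 0 ⇒ ω_n = 6.31, ζ = 0.2852.
%OS = 100·exp(−πζ/√(1−ζ²)) = 100·exp(−π·0.2852/√0.9186) = 39.3%.

39.3%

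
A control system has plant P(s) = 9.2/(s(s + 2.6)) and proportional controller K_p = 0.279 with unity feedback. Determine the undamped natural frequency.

1 + K_p·P(s) = 0 gives s² + 2.6s + 2.567 = 0.
So ω_n² = 2.567 ⇒ ω_n = 1.602 rad/s, and ζ = 2.6/(2ω_n) = 0.811.

ω_n = 1.6 rad/s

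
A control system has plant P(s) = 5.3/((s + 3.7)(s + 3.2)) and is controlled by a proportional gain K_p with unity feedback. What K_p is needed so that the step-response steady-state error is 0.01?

K_p = 221

Steady-state error for a unit step on this type-0 loop is 1/(1 + K_p·P(0)).
P(0) = 0.4476. Require 1/(1 + K_p·0.4476) = 0.01, so 1 + 0.4476·K_p = 100.
K_p = (100 − 1)/0.4476 = 221.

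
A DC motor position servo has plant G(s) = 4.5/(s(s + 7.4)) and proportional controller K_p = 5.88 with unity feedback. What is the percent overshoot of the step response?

From 1 + K_pG(s) = 0: s² + 7.4s + 26.46 = 0 ⇒ ω_n = 5.144, ζ = 0.7193.
%OS = 100·exp(−πζ/√(1−ζ²)) = 100·exp(−π·0.7193/√0.4826) = 3.87%.

3.87%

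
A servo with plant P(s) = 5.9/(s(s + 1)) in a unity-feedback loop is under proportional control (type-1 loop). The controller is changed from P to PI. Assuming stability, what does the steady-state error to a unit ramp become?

The integrator raises the loop to type 2, so K_v → ∞ and e_ss to a ramp is zero.

0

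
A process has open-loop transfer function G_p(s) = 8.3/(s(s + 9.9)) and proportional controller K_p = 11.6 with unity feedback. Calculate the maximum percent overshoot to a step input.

16%

From 1 + K_pG_p(s) = 0: s² + 9.9s + 96.28 = 0 ⇒ ω_n = 9.812, ζ = 0.5045.
%OS = 100·exp(−πζ/√(1−ζ²)) = 100·exp(−π·0.5045/√0.7455) = 16%.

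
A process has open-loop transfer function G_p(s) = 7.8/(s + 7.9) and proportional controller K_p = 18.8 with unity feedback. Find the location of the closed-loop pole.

s = -154.5

Closed-loop transfer function: T(s) = K_p·G_p(s)/(1 + K_p·G_p(s)) = 146.6/(s + 7.9 + 146.6) = 146.6/(s + 154.5).
The closed-loop pole is at s = −154.5.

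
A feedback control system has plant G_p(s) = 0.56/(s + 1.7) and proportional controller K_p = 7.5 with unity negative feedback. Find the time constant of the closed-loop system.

Closed-loop transfer function: T(s) = K_p·G_p(s)/(1 + K_p·G_p(s)) = 4.2/(s + 1.7 + 4.2) = 4.2/(s + 5.9).
Time constant τ = 1/5.9 = 0.169 s.

τ = 0.169 s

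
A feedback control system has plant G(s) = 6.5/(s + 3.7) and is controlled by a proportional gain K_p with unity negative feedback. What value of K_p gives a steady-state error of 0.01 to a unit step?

K_p = 56.4

For a type-0 loop with proportional control, e_ss = 1/(1 + K_p·G(0)).
G(0) = 1.757. Require 1/(1 + K_p·1.757) = 0.01, so 1 + 1.757·K_p = 100.
K_p = (100 − 1)/1.757 = 56.4.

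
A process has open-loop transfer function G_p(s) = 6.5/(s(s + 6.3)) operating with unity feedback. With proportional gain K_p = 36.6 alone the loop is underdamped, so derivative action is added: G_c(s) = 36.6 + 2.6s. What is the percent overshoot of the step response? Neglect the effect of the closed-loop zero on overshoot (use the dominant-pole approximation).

2.77%

Forward path: (36.6 + 2.6s)·6.5/(s(s+6.3)). The closed-loop characteristic equation is s² + (6.3 + 6.5·2.6)s + 6.5·36.6 = 0.
That is s² + 23.2s + 237.9 = 0, so ω_n = 15.42 rad/s and ζ = 23.2/(2·15.42) = 0.7521.
%OS = 100·exp(−πζ/√(1−ζ²)) = 2.77%.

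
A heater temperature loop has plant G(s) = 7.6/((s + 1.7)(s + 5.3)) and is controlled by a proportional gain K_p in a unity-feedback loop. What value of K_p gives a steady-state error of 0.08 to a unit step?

K_p = 13.6

For a type-0 loop with proportional control, e_ss = 1/(1 + K_p·G(0)).
G(0) = 0.8435. Require 1/(1 + K_p·0.8435) = 0.08, so 1 + 0.8435·K_p = 12.5.
K_p = (12.5 − 1)/0.8435 = 13.6.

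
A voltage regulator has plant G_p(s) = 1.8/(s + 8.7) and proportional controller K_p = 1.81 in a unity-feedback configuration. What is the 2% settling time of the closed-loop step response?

Closed-loop transfer function: T(s) = K_p·G_p(s)/(1 + K_p·G_p(s)) = 3.258/(s + 8.7 + 3.258) = 3.258/(s + 11.96).
Time constant τ = 1/11.96 = 0.08363 s, so the 2% settling time is about 4τ = 0.335 s.

T_s ≈ 0.335 s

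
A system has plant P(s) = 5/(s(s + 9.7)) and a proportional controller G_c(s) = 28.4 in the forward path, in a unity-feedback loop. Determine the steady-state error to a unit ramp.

The loop has one pole at the origin (type 1). Velocity error constant K_v = lim_{s→0} s·G_c(s)P(s) = 28.4·5/9.7 = 14.64.
Steady-state error to a unit ramp: e_ss = 1/K_v = 0.0683.

0.0683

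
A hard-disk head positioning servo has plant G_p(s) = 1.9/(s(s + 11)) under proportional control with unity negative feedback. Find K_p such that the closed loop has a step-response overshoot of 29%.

From %OS = 100·exp(−πζ/√(1−ζ²)) = 29%, ζ = −ln(0.29)/√(π²+ln²(0.29)) = 0.3666.
Characteristic equation s² + 11s + 1.9K_p = 0 gives ζ = 11/(2√(1.9K_p)).
Setting ζ = 0.3666: √(1.9K_p) = 11/(2·0.3666) = 15, so K_p = 225.1/1.9 = 118.

K_p = 118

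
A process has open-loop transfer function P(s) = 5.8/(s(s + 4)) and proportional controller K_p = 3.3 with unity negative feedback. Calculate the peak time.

T_p = 0.807 s

From 1 + K_pP(s) = 0: s² + 4s + 19.14 = 0 ⇒ ω_n = 4.375, ζ = 0.4572.
Damped frequency ω_d = ω_n√(1−ζ²) = 3.891 rad/s, so peak time T_p = π/ω_d = 0.807 s.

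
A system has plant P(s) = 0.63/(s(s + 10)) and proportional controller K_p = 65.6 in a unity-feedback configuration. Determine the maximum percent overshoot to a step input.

Closed-loop characteristic equation: s² + 10s + 41.33 = 0, so ω_n = 6.429 rad/s and ζ = 10/(2·6.429) = 0.7778.
%OS = 100·exp(−πζ/√(1−ζ²)) = 100·exp(−π·0.7778/√0.3951) = 2.05%.

2.05%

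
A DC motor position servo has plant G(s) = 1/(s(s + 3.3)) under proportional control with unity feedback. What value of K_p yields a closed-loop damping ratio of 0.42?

K_p = 15.4

Closed-loop characteristic equation: s² + 3.3s + K_p·1 = 0.
So ω_n = √(1K_p) and 2ζω_n = 3.3, giving ζ = 3.3/(2√(1K_p)).
Setting ζ = 0.42: √(1K_p) = 3.3/(2·0.42) = 3.929, so K_p = 15.43/1 = 15.4.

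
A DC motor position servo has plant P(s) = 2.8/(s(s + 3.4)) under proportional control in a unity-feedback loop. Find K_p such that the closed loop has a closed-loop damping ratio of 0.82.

K_p = 1.54

Closed-loop characteristic equation: s² + 3.4s + K_p·2.8 = 0.
So ω_n = √(2.8K_p) and 2ζω_n = 3.4, giving ζ = 3.4/(2√(2.8K_p)).
Setting ζ = 0.82: √(2.8K_p) = 3.4/(2·0.82) = 2.073, so K_p = 4.298/2.8 = 1.54.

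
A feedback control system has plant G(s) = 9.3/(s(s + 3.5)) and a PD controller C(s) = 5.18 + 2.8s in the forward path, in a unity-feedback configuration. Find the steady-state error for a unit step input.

0

The open loop C(s)G(s) has a pole at the origin (type 1), so the static position error constant is infinite and e_ss = 1/(1+∞) = 0.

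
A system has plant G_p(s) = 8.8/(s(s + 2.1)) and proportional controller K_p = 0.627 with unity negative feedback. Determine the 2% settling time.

The closed-loop denominator s² + 2.1s + 5.518 gives ω_n = √5.518 = 2.349 and ζ = 2.1/(2ω_n) = 0.447.
2% settling time T_s ≈ 4/(ζω_n) = 4/1.05 = 3.81 s.

T_s ≈ 3.81 s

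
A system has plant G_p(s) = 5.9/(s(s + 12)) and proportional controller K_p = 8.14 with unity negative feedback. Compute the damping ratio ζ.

1 + K_p·G_p(s) = 0 gives s² + 12s + 48.03 = 0.
Matching s² + 2ζω_n s + ω_n²: ω_n = √48.03 = 6.93 rad/s and 2ζω_n = 12, so ζ = 12/(2·6.93) = 0.866.

ζ = 0.866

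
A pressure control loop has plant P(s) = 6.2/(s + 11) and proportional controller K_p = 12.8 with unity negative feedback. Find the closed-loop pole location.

Closed-loop transfer function: T(s) = K_p·P(s)/(1 + K_p·P(s)) = 79.36/(s + 11 + 79.36) = 79.36/(s + 90.36).
The closed-loop pole is at s = −90.36.

s = -90.36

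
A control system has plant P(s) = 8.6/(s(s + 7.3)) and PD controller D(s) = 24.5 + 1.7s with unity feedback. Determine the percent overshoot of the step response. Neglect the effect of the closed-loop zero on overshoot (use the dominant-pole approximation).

2.68%

Forward path: (24.5 + 1.7s)·8.6/(s(s+7.3)). The closed-loop characteristic equation is s² + (7.3 + 8.6·1.7)s + 8.6·24.5 = 0.
That is s² + 21.92s + 210.7 = 0, so ω_n = 14.52 rad/s and ζ = 21.92/(2·14.52) = 0.7551.
%OS = 100·exp(−πζ/√(1−ζ²)) = 2.68%.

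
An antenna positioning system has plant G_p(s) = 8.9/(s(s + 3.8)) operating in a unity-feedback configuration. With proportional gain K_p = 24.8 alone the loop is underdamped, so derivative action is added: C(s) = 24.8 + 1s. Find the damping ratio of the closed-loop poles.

ζ = 0.427

Forward path: (24.8 + 1s)·8.9/(s(s+3.8)). The closed-loop characteristic equation is s² + (3.8 + 8.9·1)s + 8.9·24.8 = 0.
That is s² + 12.7s + 220.7 = 0, so ω_n = 14.86 rad/s and ζ = 12.7/(2·14.86) = 0.4274.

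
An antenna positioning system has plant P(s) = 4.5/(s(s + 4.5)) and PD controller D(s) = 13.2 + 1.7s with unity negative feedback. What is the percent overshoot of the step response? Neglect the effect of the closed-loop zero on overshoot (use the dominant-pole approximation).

Forward path: (13.2 + 1.7s)·4.5/(s(s+4.5)). The closed-loop characteristic equation is s² + (4.5 + 4.5·1.7)s + 4.5·13.2 = 0.
That is s² + 12.15s + 59.4 = 0, so ω_n = 7.707 rad/s and ζ = 12.15/(2·7.707) = 0.7882.
%OS = 100·exp(−πζ/√(1−ζ²)) = 1.79%.

1.79%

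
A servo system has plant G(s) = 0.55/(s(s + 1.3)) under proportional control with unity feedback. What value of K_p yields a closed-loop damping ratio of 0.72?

Closed-loop characteristic equation: s² + 1.3s + K_p·0.55 = 0.
So ω_n = √(0.55K_p) and 2ζω_n = 1.3, giving ζ = 1.3/(2√(0.55K_p)).
Setting ζ = 0.72: √(0.55K_p) = 1.3/(2·0.72) = 0.9028, so K_p = 0.815/0.55 = 1.48.

K_p = 1.48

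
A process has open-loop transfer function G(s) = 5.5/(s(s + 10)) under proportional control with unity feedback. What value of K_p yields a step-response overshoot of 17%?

K_p = 18.8

From %OS = 100·exp(−πζ/√(1−ζ²)) = 17%, ζ = −ln(0.17)/√(π²+ln²(0.17)) = 0.4913.
Characteristic equation s² + 10s + 5.5K_p = 0 gives ζ = 10/(2√(5.5K_p)).
Setting ζ = 0.4913: √(5.5K_p) = 10/(2·0.4913) = 10.18, so K_p = 103.6/5.5 = 18.8.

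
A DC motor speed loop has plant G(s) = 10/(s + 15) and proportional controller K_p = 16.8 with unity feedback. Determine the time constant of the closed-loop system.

Closed-loop transfer function: T(s) = K_p·G(s)/(1 + K_p·G(s)) = 168/(s + 15 + 168) = 168/(s + 183).
Time constant τ = 1/183 = 0.00546 s.

τ = 0.00546 s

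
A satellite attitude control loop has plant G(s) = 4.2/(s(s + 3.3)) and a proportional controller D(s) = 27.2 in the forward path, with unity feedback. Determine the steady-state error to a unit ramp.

The loop has one pole at the origin (type 1). Velocity error constant K_v = lim_{s→0} s·D(s)G(s) = 27.2·4.2/3.3 = 34.62.
Steady-state error to a unit ramp: e_ss = 1/K_v = 0.0289.

0.0289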